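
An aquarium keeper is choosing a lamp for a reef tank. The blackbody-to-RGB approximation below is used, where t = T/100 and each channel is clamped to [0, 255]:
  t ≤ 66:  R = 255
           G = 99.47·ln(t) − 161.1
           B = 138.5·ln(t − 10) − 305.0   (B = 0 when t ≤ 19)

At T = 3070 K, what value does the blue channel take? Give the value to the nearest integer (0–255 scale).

115

t = 3070/100 = 30.7; the t ≤ 66 branch applies.
B = 138.5·ln(30.7 − 10) − 305.0 = 138.5·ln 20.7 − 305.0 = 138.5·3.0301 − 305.0 = 114.674.
Rounded: 115.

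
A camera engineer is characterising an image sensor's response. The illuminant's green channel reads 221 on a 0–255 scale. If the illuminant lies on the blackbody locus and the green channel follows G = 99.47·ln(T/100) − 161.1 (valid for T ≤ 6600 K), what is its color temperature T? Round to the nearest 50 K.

ln t = (221 + 161.1) / 99.47 = 3.8414.
t = e^3.8414 = 46.589.
T = 100·t = 4659 K → 4650 K to the nearest 50 K.

4650 K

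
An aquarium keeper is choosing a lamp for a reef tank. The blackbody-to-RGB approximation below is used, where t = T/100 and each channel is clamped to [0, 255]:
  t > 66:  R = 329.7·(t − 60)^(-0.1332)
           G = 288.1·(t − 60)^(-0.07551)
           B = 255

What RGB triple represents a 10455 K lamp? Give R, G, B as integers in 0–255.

t = 10455/100 = 104.55; the t > 66 branch applies.
R = 329.7·(104.55 − 60)^(-0.1332) = 329.7·44.55^(-0.1332) = 329.7·0.60308 = 198.835.
G = 288.1·(104.55 − 60)^(-0.07551) = 288.1·44.55^(-0.07551) = 288.1·0.75075 = 216.291.
B = 255 by definition for t > 66.
Rounded: (199, 216, 255).

R=199, G=216, B=255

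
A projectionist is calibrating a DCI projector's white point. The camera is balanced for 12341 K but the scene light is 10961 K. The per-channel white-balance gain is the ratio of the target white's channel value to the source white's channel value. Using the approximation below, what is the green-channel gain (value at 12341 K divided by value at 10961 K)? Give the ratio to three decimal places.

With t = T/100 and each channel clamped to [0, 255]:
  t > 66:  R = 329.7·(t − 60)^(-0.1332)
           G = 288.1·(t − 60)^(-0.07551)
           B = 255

At 10961 K (t = 109.61):
  G = 288.1·(109.61 − 60)^(-0.07551) = 288.1·49.61^(-0.07551) = 288.1·0.74468 = 214.541.
At 12341 K (t = 123.41):
  G = 288.1·(123.41 − 60)^(-0.07551) = 288.1·63.41^(-0.07551) = 288.1·0.73100 = 210.602.
Gain = 210.602 / 214.541 = 0.9816 → 0.982.

0.982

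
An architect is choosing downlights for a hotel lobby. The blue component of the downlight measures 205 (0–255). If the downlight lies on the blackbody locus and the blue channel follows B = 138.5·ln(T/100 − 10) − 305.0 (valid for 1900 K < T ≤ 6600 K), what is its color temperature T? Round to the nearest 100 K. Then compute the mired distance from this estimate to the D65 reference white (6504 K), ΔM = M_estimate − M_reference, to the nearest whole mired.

+46 mireds

ln(t − 10) = (205 + 305.0) / 138.5 = 3.6823.
t − 10 = e^3.6823 = 39.738, so t = 49.738.
T = 100·t = 4974 K → 5000 K to the nearest 100 K.
M_estimate = 10⁶/5000 = 200.00; M_reference = 10⁶/6504 = 153.75.
ΔM = 200.00 − 153.75 = 46.25 → +46 mireds.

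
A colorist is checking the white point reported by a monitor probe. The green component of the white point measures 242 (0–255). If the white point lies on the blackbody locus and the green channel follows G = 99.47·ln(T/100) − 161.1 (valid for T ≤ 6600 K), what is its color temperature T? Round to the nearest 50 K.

ln t = (242 + 161.1) / 99.47 = 4.0525.
t = e^4.0525 = 57.540.
T = 100·t = 5754 K → 5750 K to the nearest 50 K.

5750 K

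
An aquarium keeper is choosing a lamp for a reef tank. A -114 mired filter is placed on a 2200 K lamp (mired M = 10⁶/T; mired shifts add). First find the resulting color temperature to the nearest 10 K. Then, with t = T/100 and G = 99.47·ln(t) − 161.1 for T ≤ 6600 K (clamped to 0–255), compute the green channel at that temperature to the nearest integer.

175

M_in = 10⁶/2200 = 454.55; M_out = 454.55 + (-114) = 340.55.
T_out = 10⁶/340.55 = 2936.5 K → 2940 K; t = 29.4.
G = 99.47·ln 29.4 − 161.1 = 99.47·3.3810 − 161.1 = 175.208.
Rounded: 175.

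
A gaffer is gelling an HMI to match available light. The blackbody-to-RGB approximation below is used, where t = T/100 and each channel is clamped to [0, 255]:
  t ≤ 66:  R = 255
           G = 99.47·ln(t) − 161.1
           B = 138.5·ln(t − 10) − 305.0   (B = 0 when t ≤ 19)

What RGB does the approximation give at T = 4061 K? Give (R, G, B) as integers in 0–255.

(255, 207, 169)

t = 4061/100 = 40.61; the t ≤ 66 branch applies.
R = 255 by definition for t ≤ 66.
G = 99.47·ln 40.61 − 161.1 = 99.47·3.7040 − 161.1 = 207.338.
B = 138.5·ln(40.61 − 10) − 305.0 = 138.5·ln 30.61 − 305.0 = 138.5·3.4213 − 305.0 = 168.854.
Rounded: (255, 207, 169).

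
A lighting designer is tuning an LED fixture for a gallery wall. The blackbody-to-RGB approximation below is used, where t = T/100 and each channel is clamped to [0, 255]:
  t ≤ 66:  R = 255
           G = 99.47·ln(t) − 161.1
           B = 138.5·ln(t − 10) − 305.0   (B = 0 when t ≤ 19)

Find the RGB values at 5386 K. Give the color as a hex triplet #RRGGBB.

t = 5386/100 = 53.86; the t ≤ 66 branch applies.
R = 255 by definition for t ≤ 66.
G = 99.47·ln 53.86 − 161.1 = 99.47·3.9864 − 161.1 = 235.426.
B = 138.5·ln(53.86 − 10) − 305.0 = 138.5·ln 43.86 − 305.0 = 138.5·3.7810 − 305.0 = 218.669.
Rounded: (255, 235, 219).
In hex: #FFEBDB.

#FFEBDB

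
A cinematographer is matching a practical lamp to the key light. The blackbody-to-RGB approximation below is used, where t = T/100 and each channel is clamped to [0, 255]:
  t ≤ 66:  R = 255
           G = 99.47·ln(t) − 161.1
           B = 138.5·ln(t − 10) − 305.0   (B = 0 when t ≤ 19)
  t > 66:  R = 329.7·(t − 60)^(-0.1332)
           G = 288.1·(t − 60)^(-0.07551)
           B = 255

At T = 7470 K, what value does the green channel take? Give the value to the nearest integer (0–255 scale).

235

t = 7470/100 = 74.7; the t > 66 branch applies.
G = 288.1·(74.7 − 60)^(-0.07551) = 288.1·14.7^(-0.07551) = 288.1·0.81631 = 235.179.
Rounded: 235.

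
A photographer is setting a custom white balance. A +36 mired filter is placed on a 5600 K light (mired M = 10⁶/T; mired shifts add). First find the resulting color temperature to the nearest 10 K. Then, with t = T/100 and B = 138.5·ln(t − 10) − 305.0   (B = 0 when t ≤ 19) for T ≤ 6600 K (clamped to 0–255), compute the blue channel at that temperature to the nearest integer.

194

M_in = 10⁶/5600 = 178.57; M_out = 178.57 + (+36) = 214.57.
T_out = 10⁶/214.57 = 4660.5 K → 4660 K; t = 46.6.
B = 138.5·ln(46.6 − 10) − 305.0 = 138.5·ln 36.6 − 305.0 = 138.5·3.6000 − 305.0 = 193.607.
Rounded: 194.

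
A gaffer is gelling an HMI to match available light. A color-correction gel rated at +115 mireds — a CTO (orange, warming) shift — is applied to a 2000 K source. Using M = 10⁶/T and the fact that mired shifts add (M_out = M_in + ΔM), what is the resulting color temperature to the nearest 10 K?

M_in = 10⁶/2000 = 500.00 mireds.
M_out = 500.00 + (+115) = 615.00 mireds.
T_out = 10⁶/615.00 = 1626.0 K → 1630 K.

1630 K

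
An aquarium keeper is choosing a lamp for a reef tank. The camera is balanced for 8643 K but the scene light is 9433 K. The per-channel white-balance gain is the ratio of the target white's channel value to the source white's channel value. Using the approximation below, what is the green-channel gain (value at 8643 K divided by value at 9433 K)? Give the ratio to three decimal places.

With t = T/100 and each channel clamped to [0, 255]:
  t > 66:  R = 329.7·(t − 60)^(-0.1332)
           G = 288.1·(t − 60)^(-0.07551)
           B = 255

1.020

At 9433 K (t = 94.33):
  G = 288.1·(94.33 − 60)^(-0.07551) = 288.1·34.33^(-0.07551) = 288.1·0.76567 = 220.589.
At 8643 K (t = 86.43):
  G = 288.1·(86.43 − 60)^(-0.07551) = 288.1·26.43^(-0.07551) = 288.1·0.78094 = 224.989.
Gain = 224.989 / 220.589 = 1.0199 → 1.020.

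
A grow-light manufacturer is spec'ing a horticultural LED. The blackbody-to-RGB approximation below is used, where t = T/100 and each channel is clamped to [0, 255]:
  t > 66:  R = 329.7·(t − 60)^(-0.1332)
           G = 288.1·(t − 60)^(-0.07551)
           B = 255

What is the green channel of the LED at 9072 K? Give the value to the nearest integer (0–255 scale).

222

t = 9072/100 = 90.72; the t > 66 branch applies.
G = 288.1·(90.72 − 60)^(-0.07551) = 288.1·30.72^(-0.07551) = 288.1·0.77212 = 222.448.
Rounded: 222.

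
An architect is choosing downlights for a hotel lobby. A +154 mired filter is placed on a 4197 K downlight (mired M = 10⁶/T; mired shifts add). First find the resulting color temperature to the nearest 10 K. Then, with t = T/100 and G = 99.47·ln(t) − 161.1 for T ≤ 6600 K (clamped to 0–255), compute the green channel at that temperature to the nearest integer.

M_in = 10⁶/4197 = 238.27; M_out = 238.27 + (+154) = 392.27.
T_out = 10⁶/392.27 = 2549.3 K → 2550 K; t = 25.5.
G = 99.47·ln 25.5 − 161.1 = 99.47·3.2387 − 161.1 = 161.051.
Rounded: 161.

161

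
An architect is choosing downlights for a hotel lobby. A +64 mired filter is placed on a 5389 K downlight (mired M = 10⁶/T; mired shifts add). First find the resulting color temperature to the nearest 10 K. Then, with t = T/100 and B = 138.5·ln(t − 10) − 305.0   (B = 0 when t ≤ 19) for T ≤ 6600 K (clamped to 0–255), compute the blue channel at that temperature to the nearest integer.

167

M_in = 10⁶/5389 = 185.56; M_out = 185.56 + (+64) = 249.56.
T_out = 10⁶/249.56 = 4007.0 K → 4010 K; t = 40.1.
B = 138.5·ln(40.1 − 10) − 305.0 = 138.5·ln 30.1 − 305.0 = 138.5·3.4045 − 305.0 = 166.527.
Rounded: 167.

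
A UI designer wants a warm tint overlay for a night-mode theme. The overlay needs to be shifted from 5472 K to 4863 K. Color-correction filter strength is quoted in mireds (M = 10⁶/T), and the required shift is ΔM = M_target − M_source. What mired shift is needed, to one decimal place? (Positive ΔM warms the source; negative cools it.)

M_source = 10⁶/5472 = 182.749; M_target = 10⁶/4863 = 205.634.
ΔM = 205.634 − 182.749 = 22.886 → +22.9 mireds, a warming shift.

+22.9 mireds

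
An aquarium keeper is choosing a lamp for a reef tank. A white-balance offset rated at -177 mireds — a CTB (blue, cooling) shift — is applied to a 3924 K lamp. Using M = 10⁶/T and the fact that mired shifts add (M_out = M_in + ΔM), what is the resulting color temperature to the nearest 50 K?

12850 K

M_in = 10⁶/3924 = 254.84 mireds.
M_out = 254.84 + (-177) = 77.84 mireds.
T_out = 10⁶/77.84 = 12846.5 K → 12850 K.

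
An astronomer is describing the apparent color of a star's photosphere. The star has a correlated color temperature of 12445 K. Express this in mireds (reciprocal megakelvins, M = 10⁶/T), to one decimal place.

M = 10⁶ / 12445 = 80.354 → 80.4 mireds.

80.4 mireds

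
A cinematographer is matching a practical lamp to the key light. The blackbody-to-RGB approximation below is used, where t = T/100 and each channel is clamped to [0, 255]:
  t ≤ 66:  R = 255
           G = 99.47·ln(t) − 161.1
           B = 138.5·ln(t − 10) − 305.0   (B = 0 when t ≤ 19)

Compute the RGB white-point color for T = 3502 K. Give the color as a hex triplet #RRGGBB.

#FFC18D

t = 3502/100 = 35.02; the t ≤ 66 branch applies.
R = 255 by definition for t ≤ 66.
G = 99.47·ln 35.02 − 161.1 = 99.47·3.5559 − 161.1 = 192.607.
B = 138.5·ln(35.02 − 10) − 305.0 = 138.5·ln 25.02 − 305.0 = 138.5·3.2197 − 305.0 = 140.925.
Rounded: (255, 193, 141).
In hex: #FFC18D.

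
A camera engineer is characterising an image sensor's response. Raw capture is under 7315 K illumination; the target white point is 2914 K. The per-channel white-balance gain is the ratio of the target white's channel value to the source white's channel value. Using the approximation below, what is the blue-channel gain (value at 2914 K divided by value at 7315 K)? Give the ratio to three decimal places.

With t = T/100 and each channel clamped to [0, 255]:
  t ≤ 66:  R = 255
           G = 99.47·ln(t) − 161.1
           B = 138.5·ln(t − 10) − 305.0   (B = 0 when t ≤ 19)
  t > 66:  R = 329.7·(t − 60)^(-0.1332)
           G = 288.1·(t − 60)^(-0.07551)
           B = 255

At 7315 K (t = 73.15):
  B = 255 by definition for t > 66.
At 2914 K (t = 29.14):
  B = 138.5·ln(29.14 − 10) − 305.0 = 138.5·ln 19.14 − 305.0 = 138.5·2.9518 − 305.0 = 103.822.
Gain = 103.822 / 255.000 = 0.4071 → 0.407.

0.407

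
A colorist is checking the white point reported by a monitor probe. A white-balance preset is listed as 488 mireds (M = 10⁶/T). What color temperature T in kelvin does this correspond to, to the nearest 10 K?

2050 K

T = 10⁶ / 488 = 2049.18 K → 2050 K.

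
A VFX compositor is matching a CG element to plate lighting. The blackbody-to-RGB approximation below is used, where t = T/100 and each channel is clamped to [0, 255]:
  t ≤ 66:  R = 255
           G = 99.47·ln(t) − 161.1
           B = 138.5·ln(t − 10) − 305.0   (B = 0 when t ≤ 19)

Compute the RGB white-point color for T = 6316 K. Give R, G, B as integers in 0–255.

R=255, G=251, B=245

t = 6316/100 = 63.16; the t ≤ 66 branch applies.
R = 255 by definition for t ≤ 66.
G = 99.47·ln 63.16 − 161.1 = 99.47·4.1457 − 161.1 = 251.270.
B = 138.5·ln(63.16 − 10) − 305.0 = 138.5·ln 53.16 − 305.0 = 138.5·3.9733 − 305.0 = 245.303.
Rounded: (255, 251, 245).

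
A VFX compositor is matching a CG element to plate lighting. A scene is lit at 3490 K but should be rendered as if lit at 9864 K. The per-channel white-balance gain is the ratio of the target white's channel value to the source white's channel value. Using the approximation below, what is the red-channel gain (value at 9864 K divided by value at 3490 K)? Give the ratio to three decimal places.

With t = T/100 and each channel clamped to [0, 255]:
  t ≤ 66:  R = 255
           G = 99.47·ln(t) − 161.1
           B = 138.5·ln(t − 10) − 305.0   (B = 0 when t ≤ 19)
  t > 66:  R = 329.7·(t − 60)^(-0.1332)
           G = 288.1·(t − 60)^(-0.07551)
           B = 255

0.795

At 3490 K (t = 34.9):
  R = 255 by definition for t ≤ 66.
At 9864 K (t = 98.64):
  R = 329.7·(98.64 − 60)^(-0.1332) = 329.7·38.64^(-0.1332) = 329.7·0.61462 = 202.640.
Gain = 202.640 / 255.000 = 0.7947 → 0.795.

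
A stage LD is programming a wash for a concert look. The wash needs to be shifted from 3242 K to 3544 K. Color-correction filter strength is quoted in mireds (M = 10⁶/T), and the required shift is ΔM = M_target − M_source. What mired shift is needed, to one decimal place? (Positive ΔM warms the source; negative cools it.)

-26.3 mireds

M_source = 10⁶/3242 = 308.452; M_target = 10⁶/3544 = 282.167.
ΔM = 282.167 − 308.452 = -26.285 → -26.3 mireds, a cooling shift.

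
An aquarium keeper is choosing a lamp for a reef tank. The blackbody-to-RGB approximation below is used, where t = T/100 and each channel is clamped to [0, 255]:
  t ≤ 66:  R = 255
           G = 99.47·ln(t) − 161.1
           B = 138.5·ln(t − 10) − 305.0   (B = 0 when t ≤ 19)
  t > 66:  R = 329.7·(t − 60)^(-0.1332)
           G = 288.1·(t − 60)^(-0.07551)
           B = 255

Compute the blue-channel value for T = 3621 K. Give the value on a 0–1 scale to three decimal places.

t = 3621/100 = 36.21; the t ≤ 66 branch applies.
B = 138.5·ln(36.21 − 10) − 305.0 = 138.5·ln 26.21 − 305.0 = 138.5·3.2661 − 305.0 = 147.361.
On a 0–1 scale: 147.361/255 = 0.5779 → 0.578.

0.578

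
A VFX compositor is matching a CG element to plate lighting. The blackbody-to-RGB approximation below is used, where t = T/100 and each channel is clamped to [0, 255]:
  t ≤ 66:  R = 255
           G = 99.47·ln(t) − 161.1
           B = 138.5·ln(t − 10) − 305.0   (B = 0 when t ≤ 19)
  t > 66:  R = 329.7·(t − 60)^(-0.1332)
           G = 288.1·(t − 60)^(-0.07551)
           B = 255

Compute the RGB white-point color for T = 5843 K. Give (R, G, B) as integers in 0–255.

(255, 244, 232)

t = 5843/100 = 58.43; the t ≤ 66 branch applies.
R = 255 by definition for t ≤ 66.
G = 99.47·ln 58.43 − 161.1 = 99.47·4.0678 − 161.1 = 243.527.
B = 138.5·ln(58.43 − 10) − 305.0 = 138.5·ln 48.43 − 305.0 = 138.5·3.8801 − 305.0 = 232.397.
Rounded: (255, 244, 232).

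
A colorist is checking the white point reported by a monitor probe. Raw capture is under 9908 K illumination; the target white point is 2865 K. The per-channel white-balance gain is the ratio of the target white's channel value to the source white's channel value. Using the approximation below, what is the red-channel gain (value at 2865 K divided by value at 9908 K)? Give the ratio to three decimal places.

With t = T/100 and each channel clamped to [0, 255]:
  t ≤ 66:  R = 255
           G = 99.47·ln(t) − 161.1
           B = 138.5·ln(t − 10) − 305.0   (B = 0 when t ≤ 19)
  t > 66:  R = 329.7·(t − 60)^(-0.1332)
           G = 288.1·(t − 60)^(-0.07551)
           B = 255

1.260

At 9908 K (t = 99.08):
  R = 329.7·(99.08 − 60)^(-0.1332) = 329.7·39.08^(-0.1332) = 329.7·0.61369 = 202.335.
At 2865 K (t = 28.65):
  R = 255 by definition for t ≤ 66.
Gain = 255.000 / 202.335 = 1.2603 → 1.260.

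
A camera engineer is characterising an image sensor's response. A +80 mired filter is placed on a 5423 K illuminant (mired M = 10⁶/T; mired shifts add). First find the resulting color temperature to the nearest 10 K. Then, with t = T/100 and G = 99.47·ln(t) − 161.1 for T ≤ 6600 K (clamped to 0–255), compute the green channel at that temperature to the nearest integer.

200

M_in = 10⁶/5423 = 184.40; M_out = 184.40 + (+80) = 264.40.
T_out = 10⁶/264.40 = 3782.2 K → 3780 K; t = 37.8.
G = 99.47·ln 37.8 − 161.1 = 99.47·3.6323 − 161.1 = 200.206.
Rounded: 200.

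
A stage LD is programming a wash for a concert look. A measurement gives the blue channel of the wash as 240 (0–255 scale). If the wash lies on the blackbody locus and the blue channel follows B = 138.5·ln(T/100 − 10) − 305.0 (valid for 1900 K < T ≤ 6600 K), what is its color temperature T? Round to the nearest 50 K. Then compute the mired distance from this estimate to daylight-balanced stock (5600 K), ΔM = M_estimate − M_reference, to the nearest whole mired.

-15 mireds

ln(t − 10) = (240 + 305.0) / 138.5 = 3.9350.
t − 10 = e^3.9350 = 51.163, so t = 61.163.
T = 100·t = 6116 K → 6100 K to the nearest 50 K.
M_estimate = 10⁶/6100 = 163.93; M_reference = 10⁶/5600 = 178.57.
ΔM = 163.93 − 178.57 = -14.64 → -15 mireds.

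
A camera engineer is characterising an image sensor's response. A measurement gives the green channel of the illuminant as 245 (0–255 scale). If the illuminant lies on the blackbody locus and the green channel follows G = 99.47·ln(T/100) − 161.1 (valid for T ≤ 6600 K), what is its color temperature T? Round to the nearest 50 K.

5950 K

ln t = (245 + 161.1) / 99.47 = 4.0826.
t = e^4.0826 = 59.302.
T = 100·t = 5930 K → 5950 K to the nearest 50 K.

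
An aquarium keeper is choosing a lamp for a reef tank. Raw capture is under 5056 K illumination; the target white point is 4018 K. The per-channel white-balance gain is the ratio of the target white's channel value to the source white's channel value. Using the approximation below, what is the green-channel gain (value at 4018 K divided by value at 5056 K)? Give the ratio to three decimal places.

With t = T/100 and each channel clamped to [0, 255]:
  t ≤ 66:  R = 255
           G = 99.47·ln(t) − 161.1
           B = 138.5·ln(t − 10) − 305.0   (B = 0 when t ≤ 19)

At 5056 K (t = 50.56):
  G = 99.47·ln 50.56 − 161.1 = 99.47·3.9232 − 161.1 = 229.137.
At 4018 K (t = 40.18):
  G = 99.47·ln 40.18 − 161.1 = 99.47·3.6934 − 161.1 = 206.279.
Gain = 206.279 / 229.137 = 0.9002 → 0.900.

0.900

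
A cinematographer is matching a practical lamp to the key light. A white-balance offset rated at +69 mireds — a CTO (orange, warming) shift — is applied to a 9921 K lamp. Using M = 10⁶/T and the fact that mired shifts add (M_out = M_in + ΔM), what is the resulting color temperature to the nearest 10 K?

M_in = 10⁶/9921 = 100.80 mireds.
M_out = 100.80 + (+69) = 169.80 mireds.
T_out = 10⁶/169.80 = 5889.4 K → 5890 K.

5890 K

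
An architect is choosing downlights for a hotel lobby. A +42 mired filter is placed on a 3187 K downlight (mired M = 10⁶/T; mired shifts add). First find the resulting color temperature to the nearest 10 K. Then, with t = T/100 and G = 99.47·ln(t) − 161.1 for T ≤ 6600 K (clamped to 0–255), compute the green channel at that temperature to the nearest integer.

171

M_in = 10⁶/3187 = 313.77; M_out = 313.77 + (+42) = 355.77.
T_out = 10⁶/355.77 = 2810.8 K → 2810 K; t = 28.1.
G = 99.47·ln 28.1 − 161.1 = 99.47·3.3358 − 161.1 = 170.709.
Rounded: 171.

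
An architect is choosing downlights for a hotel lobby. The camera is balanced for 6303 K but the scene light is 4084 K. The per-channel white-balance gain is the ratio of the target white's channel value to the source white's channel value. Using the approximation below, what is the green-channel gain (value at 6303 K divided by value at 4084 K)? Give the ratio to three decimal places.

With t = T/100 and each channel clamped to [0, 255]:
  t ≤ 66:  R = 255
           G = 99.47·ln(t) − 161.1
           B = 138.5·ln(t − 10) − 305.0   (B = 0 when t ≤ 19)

At 4084 K (t = 40.84):
  G = 99.47·ln 40.84 − 161.1 = 99.47·3.7097 − 161.1 = 207.900.
At 6303 K (t = 63.03):
  G = 99.47·ln 63.03 − 161.1 = 99.47·4.1436 − 161.1 = 251.065.
Gain = 251.065 / 207.900 = 1.2076 → 1.208.

1.208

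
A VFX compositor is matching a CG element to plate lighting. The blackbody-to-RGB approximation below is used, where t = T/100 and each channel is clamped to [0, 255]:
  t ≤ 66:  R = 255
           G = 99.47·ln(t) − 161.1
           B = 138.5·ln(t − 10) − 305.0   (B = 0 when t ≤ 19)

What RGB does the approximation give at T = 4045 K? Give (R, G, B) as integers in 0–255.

t = 4045/100 = 40.45; the t ≤ 66 branch applies.
R = 255 by definition for t ≤ 66.
G = 99.47·ln 40.45 − 161.1 = 99.47·3.7001 − 161.1 = 206.946.
B = 138.5·ln(40.45 − 10) − 305.0 = 138.5·ln 30.45 − 305.0 = 138.5·3.4161 − 305.0 = 168.128.
Rounded: (255, 207, 168).

(255, 207, 168)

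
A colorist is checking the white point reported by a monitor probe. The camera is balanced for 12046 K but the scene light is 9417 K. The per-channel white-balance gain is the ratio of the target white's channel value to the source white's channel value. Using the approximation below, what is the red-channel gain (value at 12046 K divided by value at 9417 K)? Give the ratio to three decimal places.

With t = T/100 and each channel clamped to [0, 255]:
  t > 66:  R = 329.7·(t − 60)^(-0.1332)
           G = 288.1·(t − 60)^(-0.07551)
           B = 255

At 9417 K (t = 94.17):
  R = 329.7·(94.17 − 60)^(-0.1332) = 329.7·34.17^(-0.1332) = 329.7·0.62477 = 205.986.
At 12046 K (t = 120.46):
  R = 329.7·(120.46 − 60)^(-0.1332) = 329.7·60.46^(-0.1332) = 329.7·0.57904 = 190.909.
Gain = 190.909 / 205.986 = 0.9268 → 0.927.

0.927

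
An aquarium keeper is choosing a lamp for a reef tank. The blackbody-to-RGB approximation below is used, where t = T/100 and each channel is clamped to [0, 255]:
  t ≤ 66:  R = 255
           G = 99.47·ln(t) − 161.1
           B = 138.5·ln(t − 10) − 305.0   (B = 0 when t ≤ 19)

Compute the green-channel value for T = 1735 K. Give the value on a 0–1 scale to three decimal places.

0.481

t = 1735/100 = 17.35; the t ≤ 66 branch applies.
G = 99.47·ln 17.35 − 161.1 = 99.47·2.8536 − 161.1 = 122.747.
On a 0–1 scale: 122.747/255 = 0.4814 → 0.481.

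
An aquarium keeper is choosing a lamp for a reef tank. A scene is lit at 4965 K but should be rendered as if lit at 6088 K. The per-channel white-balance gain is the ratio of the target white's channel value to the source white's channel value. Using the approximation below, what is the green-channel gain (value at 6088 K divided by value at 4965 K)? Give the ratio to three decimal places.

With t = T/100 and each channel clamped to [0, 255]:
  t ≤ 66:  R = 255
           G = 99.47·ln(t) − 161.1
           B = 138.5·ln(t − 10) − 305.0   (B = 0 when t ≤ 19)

At 4965 K (t = 49.65):
  G = 99.47·ln 49.65 − 161.1 = 99.47·3.9050 − 161.1 = 227.330.
At 6088 K (t = 60.88):
  G = 99.47·ln 60.88 − 161.1 = 99.47·4.1089 − 161.1 = 247.613.
Gain = 247.613 / 227.330 = 1.0892 → 1.089.

1.089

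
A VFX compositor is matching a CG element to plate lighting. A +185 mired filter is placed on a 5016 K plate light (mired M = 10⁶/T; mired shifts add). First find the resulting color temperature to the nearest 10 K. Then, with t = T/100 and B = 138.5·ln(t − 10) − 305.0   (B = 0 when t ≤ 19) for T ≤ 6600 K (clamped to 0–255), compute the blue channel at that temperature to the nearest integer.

M_in = 10⁶/5016 = 199.36; M_out = 199.36 + (+185) = 384.36.
T_out = 10⁶/384.36 = 2601.7 K → 2600 K; t = 26.
B = 138.5·ln(26 − 10) − 305.0 = 138.5·ln 16 − 305.0 = 138.5·2.7726 − 305.0 = 79.004.
Rounded: 79.

79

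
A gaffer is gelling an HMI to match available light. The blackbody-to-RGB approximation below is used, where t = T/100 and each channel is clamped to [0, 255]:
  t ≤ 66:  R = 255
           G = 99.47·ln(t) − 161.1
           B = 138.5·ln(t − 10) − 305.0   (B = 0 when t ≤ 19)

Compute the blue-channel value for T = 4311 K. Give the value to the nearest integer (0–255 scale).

t = 4311/100 = 43.11; the t ≤ 66 branch applies.
B = 138.5·ln(43.11 − 10) − 305.0 = 138.5·ln 33.11 − 305.0 = 138.5·3.4998 − 305.0 = 179.727.
Rounded: 180.

180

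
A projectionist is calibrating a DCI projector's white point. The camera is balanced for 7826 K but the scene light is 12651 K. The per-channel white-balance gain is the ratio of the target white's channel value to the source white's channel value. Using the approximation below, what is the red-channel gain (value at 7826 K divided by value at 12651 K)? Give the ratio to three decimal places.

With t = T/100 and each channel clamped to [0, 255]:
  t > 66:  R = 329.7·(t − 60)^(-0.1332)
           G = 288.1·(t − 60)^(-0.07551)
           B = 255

1.188

At 12651 K (t = 126.51):
  R = 329.7·(126.51 − 60)^(-0.1332) = 329.7·66.51^(-0.1332) = 329.7·0.57173 = 188.500.
At 7826 K (t = 78.26):
  R = 329.7·(78.26 − 60)^(-0.1332) = 329.7·18.26^(-0.1332) = 329.7·0.67915 = 223.917.
Gain = 223.917 / 188.500 = 1.1879 → 1.188.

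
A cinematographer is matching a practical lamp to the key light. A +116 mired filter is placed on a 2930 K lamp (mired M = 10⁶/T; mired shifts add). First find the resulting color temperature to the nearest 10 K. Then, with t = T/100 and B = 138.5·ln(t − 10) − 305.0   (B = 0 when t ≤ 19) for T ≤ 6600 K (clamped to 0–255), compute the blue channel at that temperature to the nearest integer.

M_in = 10⁶/2930 = 341.30; M_out = 341.30 + (+116) = 457.30.
T_out = 10⁶/457.30 = 2186.8 K → 2190 K; t = 21.9.
B = 138.5·ln(21.9 − 10) − 305.0 = 138.5·ln 11.9 − 305.0 = 138.5·2.4765 − 305.0 = 38.001.
Rounded: 38.

38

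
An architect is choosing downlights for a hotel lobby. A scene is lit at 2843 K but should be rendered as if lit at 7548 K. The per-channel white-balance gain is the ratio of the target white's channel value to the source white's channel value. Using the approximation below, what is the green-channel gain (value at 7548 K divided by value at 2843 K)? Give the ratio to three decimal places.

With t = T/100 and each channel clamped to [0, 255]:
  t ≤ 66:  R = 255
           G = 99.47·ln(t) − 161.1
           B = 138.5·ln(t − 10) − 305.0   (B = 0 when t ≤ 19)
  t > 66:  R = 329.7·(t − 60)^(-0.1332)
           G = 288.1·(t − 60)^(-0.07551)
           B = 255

At 2843 K (t = 28.43):
  G = 99.47·ln 28.43 − 161.1 = 99.47·3.3474 − 161.1 = 171.870.
At 7548 K (t = 75.48):
  G = 288.1·(75.48 − 60)^(-0.07551) = 288.1·15.48^(-0.07551) = 288.1·0.81313 = 234.263.
Gain = 234.263 / 171.870 = 1.3630 → 1.363.

1.363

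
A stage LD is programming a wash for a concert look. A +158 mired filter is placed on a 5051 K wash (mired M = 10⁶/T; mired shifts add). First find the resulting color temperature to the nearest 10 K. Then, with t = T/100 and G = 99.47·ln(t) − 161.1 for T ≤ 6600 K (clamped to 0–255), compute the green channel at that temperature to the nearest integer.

171

M_in = 10⁶/5051 = 197.98; M_out = 197.98 + (+158) = 355.98.
T_out = 10⁶/355.98 = 2809.1 K → 2810 K; t = 28.1.
G = 99.47·ln 28.1 − 161.1 = 99.47·3.3358 − 161.1 = 170.709.
Rounded: 171.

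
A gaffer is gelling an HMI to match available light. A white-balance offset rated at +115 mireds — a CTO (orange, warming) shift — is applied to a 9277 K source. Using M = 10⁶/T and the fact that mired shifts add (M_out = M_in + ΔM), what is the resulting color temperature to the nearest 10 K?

M_in = 10⁶/9277 = 107.79 mireds.
M_out = 107.79 + (+115) = 222.79 mireds.
T_out = 10⁶/222.79 = 4488.5 K → 4490 K.

4490 K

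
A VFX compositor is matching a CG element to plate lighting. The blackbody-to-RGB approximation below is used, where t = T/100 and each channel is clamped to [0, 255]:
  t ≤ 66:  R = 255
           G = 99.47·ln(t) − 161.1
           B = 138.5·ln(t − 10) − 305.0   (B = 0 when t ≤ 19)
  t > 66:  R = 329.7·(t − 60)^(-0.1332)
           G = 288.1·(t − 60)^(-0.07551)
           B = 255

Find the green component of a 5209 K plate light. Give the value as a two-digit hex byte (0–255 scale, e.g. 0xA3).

0xE8

t = 5209/100 = 52.09; the t ≤ 66 branch applies.
G = 99.47·ln 52.09 − 161.1 = 99.47·3.9530 − 161.1 = 232.102.
Rounded: 232; in hex, 0xE8.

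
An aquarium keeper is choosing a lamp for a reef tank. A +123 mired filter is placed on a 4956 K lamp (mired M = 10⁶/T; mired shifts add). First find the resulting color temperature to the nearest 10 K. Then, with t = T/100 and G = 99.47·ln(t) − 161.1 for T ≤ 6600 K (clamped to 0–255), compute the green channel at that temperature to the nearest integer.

180

M_in = 10⁶/4956 = 201.78; M_out = 201.78 + (+123) = 324.78.
T_out = 10⁶/324.78 = 3079.0 K → 3080 K; t = 30.8.
G = 99.47·ln 30.8 − 161.1 = 99.47·3.4275 − 161.1 = 179.835.
Rounded: 180.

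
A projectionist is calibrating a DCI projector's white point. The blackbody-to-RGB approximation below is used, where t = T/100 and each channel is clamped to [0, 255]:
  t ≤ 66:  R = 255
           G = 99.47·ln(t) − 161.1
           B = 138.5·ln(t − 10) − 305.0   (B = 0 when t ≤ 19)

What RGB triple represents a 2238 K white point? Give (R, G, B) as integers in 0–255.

t = 2238/100 = 22.38; the t ≤ 66 branch applies.
R = 255 by definition for t ≤ 66.
G = 99.47·ln 22.38 − 161.1 = 99.47·3.1082 − 161.1 = 148.069.
B = 138.5·ln(22.38 − 10) − 305.0 = 138.5·ln 12.38 − 305.0 = 138.5·2.5161 − 305.0 = 43.477.
Rounded: (255, 148, 43).

(255, 148, 43)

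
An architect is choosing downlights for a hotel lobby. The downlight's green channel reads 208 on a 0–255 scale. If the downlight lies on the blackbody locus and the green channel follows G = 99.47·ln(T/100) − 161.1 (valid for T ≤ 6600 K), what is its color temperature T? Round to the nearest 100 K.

ln t = (208 + 161.1) / 99.47 = 3.7107.
t = e^3.7107 = 40.881.
T = 100·t = 4088 K → 4100 K to the nearest 100 K.

4100 K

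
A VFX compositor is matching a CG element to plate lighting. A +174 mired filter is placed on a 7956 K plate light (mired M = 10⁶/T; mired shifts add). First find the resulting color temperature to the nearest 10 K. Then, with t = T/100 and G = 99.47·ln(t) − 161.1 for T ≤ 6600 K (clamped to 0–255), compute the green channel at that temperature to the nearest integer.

M_in = 10⁶/7956 = 125.69; M_out = 125.69 + (+174) = 299.69.
T_out = 10⁶/299.69 = 3336.8 K → 3340 K; t = 33.4.
G = 99.47·ln 33.4 − 161.1 = 99.47·3.5086 − 161.1 = 187.896.
Rounded: 188.

188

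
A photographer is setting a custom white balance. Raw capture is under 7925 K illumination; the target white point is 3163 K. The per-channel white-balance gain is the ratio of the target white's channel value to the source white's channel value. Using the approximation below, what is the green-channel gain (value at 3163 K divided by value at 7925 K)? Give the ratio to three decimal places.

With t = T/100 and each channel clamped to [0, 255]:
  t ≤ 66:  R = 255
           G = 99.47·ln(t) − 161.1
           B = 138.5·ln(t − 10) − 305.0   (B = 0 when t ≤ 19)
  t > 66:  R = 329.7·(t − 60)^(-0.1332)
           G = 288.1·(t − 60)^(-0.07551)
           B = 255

At 7925 K (t = 79.25):
  G = 288.1·(79.25 − 60)^(-0.07551) = 288.1·19.25^(-0.07551) = 288.1·0.79986 = 230.439.
At 3163 K (t = 31.63):
  G = 99.47·ln 31.63 − 161.1 = 99.47·3.4541 − 161.1 = 182.480.
Gain = 182.480 / 230.439 = 0.7919 → 0.792.

0.792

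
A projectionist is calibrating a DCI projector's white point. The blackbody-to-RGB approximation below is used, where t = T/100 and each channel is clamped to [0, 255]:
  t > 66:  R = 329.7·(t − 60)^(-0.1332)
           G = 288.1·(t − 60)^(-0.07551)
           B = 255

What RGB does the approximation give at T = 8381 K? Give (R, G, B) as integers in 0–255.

(216, 227, 255)

t = 8381/100 = 83.81; the t > 66 branch applies.
R = 329.7·(83.81 − 60)^(-0.1332) = 329.7·23.81^(-0.1332) = 329.7·0.65556 = 216.140.
G = 288.1·(83.81 − 60)^(-0.07551) = 288.1·23.81^(-0.07551) = 288.1·0.78712 = 226.769.
B = 255 by definition for t > 66.
Rounded: (216, 227, 255).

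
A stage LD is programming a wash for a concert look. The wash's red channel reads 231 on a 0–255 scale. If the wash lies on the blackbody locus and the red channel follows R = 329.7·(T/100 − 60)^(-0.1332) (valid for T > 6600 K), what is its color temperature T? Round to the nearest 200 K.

(t − 60)^(-0.1332) = 231/329.7 = 0.70064.
t − 60 = 0.70064^(1/-0.1332) = 0.70064^(-7.508) = 14.453, so t = 74.453.
T = 100·t = 7445 K → 7400 K to the nearest 200 K.

7400 K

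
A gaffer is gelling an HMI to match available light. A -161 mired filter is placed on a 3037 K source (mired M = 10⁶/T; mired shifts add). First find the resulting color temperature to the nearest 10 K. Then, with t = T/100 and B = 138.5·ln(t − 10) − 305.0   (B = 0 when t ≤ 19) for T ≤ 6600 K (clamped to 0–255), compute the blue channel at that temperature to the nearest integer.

235

M_in = 10⁶/3037 = 329.27; M_out = 329.27 + (-161) = 168.27.
T_out = 10⁶/168.27 = 5942.7 K → 5940 K; t = 59.4.
B = 138.5·ln(59.4 − 10) − 305.0 = 138.5·ln 49.4 − 305.0 = 138.5·3.9000 − 305.0 = 235.143.
Rounded: 235.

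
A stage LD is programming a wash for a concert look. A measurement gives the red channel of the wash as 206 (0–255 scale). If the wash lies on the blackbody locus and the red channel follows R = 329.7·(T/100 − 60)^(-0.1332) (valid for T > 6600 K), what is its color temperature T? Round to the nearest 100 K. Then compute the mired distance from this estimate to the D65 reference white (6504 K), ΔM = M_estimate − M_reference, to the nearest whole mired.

-47 mireds

(t − 60)^(-0.1332) = 206/329.7 = 0.62481.
t − 60 = 0.62481^(1/-0.1332) = 0.62481^(-7.508) = 34.152, so t = 94.152.
T = 100·t = 9415 K → 9400 K to the nearest 100 K.
M_estimate = 10⁶/9400 = 106.38; M_reference = 10⁶/6504 = 153.75.
ΔM = 106.38 − 153.75 = -47.37 → -47 mireds.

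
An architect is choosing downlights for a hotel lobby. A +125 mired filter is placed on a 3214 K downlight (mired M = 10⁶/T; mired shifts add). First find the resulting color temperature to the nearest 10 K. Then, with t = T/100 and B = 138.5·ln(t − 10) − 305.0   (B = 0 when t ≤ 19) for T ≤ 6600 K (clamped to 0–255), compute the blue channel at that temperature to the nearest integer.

49

M_in = 10⁶/3214 = 311.14; M_out = 311.14 + (+125) = 436.14.
T_out = 10⁶/436.14 = 2292.8 K → 2290 K; t = 22.9.
B = 138.5·ln(22.9 − 10) − 305.0 = 138.5·ln 12.9 − 305.0 = 138.5·2.5572 − 305.0 = 49.176.
Rounded: 49.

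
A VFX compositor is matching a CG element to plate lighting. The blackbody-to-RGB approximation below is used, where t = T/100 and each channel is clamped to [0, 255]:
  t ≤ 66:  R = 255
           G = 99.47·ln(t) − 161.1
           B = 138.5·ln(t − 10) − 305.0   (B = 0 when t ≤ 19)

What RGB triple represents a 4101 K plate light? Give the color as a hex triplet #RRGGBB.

t = 4101/100 = 41.01; the t ≤ 66 branch applies.
R = 255 by definition for t ≤ 66.
G = 99.47·ln 41.01 − 161.1 = 99.47·3.7138 − 161.1 = 208.313.
B = 138.5·ln(41.01 − 10) − 305.0 = 138.5·ln 31.01 − 305.0 = 138.5·3.4343 − 305.0 = 170.652.
Rounded: (255, 208, 171).
In hex: #FFD0AB.

#FFD0AB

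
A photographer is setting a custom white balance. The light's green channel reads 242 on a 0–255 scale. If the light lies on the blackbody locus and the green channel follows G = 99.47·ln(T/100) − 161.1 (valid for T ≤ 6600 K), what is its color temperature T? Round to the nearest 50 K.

5750 K

ln t = (242 + 161.1) / 99.47 = 4.0525.
t = e^4.0525 = 57.540.
T = 100·t = 5754 K → 5750 K to the nearest 50 K.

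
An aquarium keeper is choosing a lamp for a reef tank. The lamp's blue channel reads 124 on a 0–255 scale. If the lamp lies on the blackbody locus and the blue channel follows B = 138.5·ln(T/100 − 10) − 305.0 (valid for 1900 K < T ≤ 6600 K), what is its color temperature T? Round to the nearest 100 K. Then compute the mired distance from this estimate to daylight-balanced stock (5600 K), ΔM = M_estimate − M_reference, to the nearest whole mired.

+134 mireds

ln(t − 10) = (124 + 305.0) / 138.5 = 3.0975.
t − 10 = e^3.0975 = 22.142, so t = 32.142.
T = 100·t = 3214 K → 3200 K to the nearest 100 K.
M_estimate = 10⁶/3200 = 312.50; M_reference = 10⁶/5600 = 178.57.
ΔM = 312.50 − 178.57 = 133.93 → +134 mireds.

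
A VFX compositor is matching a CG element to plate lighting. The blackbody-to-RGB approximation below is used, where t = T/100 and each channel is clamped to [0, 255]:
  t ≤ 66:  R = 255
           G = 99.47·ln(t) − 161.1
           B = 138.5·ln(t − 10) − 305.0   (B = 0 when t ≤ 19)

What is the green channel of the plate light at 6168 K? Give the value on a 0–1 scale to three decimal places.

0.976

t = 6168/100 = 61.68; the t ≤ 66 branch applies.
G = 99.47·ln 61.68 − 161.1 = 99.47·4.1220 − 161.1 = 248.911.
On a 0–1 scale: 248.911/255 = 0.9761 → 0.976.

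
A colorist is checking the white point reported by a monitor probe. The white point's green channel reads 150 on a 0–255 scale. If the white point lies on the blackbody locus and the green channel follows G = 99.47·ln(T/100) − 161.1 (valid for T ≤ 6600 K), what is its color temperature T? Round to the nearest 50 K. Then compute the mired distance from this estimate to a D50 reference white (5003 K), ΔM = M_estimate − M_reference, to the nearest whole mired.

+235 mireds

ln t = (150 + 161.1) / 99.47 = 3.1276.
t = e^3.1276 = 22.819.
T = 100·t = 2282 K → 2300 K to the nearest 50 K.
M_estimate = 10⁶/2300 = 434.78; M_reference = 10⁶/5003 = 199.88.
ΔM = 434.78 − 199.88 = 234.90 → +235 mireds.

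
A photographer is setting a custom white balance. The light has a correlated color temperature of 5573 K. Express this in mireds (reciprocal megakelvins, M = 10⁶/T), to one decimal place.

M = 10⁶ / 5573 = 179.437 → 179.4 mireds.

179.4 mireds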